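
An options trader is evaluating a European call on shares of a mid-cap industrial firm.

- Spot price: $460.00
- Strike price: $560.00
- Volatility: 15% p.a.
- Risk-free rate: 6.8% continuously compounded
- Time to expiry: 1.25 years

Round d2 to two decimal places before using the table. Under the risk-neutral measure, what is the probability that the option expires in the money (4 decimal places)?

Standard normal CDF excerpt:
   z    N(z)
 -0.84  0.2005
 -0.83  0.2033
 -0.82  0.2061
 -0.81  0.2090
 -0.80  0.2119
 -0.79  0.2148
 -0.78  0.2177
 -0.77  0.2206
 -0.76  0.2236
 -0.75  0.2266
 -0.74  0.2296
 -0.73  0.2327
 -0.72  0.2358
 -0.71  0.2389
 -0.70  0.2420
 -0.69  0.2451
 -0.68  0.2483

0.2266

σ√T = 0.15 × 1.1180 = 0.1677
ln(S/K) + (r + σ²/2)T = ln(460/560) + (0.068 + 0.15²/2)·1.25 = -0.1967 + 0.0991 = -0.0976
d₁ = -0.0976 / 0.1677 = -0.5823 ⇒ -0.58
d₂ = d₁ − σ√T = -0.5823 − 0.1677 = -0.7500 ⇒ -0.75
Pr(exercise) under Q = N(d₂) = 0.2266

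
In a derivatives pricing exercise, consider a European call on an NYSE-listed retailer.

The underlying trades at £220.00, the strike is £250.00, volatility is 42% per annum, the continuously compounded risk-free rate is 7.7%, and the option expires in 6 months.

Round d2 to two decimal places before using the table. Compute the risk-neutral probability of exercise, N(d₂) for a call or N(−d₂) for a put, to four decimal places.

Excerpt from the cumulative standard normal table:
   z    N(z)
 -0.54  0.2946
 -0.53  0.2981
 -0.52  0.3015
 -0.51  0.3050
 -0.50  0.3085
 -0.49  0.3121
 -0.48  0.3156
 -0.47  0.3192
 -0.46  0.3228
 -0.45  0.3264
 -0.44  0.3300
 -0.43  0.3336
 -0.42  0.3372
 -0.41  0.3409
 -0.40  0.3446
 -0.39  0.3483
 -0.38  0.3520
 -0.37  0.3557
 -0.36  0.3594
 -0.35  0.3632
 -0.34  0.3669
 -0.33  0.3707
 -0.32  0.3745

T = 0.5;  σ√T = 0.2970
ln(S/K) + (r + σ²/2)T = ln(220/250) + (0.077 + 0.42²/2)·0.5 = -0.1278 + 0.0826 = -0.0452
d₁ = -0.0452 / 0.2970 = -0.1523 ≈ -0.15
d₂ = d₁ − σ√T = -0.1523 − 0.2970 = -0.4493 ≈ -0.45
Pr(exercise) under Q = N(d₂) = 0.3264

0.3264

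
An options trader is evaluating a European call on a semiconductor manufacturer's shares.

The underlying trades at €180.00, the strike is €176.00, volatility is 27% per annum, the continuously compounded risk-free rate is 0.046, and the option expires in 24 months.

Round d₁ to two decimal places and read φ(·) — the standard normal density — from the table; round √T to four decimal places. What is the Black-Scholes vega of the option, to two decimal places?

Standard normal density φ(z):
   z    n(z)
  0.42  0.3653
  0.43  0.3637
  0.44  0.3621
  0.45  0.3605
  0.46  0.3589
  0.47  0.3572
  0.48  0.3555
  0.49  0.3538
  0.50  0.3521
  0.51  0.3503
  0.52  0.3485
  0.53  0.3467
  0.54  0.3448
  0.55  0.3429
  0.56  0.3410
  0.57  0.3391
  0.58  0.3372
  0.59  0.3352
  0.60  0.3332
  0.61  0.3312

σ√T = 0.27 × 1.4142 = 0.3818
d₁ = [ln(180/176) + (0.046 + ½·0.27²)·2] / (σ√T) = (0.0225 + 0.1649) / 0.3818 = 0.4907 → 0.49
√T = √2 = 1.4142
φ(d₁) = φ(0.49) = 0.3538
vega = S·φ(d₁)·√T = 180·0.3538·1.4142 = 90.0619

90.06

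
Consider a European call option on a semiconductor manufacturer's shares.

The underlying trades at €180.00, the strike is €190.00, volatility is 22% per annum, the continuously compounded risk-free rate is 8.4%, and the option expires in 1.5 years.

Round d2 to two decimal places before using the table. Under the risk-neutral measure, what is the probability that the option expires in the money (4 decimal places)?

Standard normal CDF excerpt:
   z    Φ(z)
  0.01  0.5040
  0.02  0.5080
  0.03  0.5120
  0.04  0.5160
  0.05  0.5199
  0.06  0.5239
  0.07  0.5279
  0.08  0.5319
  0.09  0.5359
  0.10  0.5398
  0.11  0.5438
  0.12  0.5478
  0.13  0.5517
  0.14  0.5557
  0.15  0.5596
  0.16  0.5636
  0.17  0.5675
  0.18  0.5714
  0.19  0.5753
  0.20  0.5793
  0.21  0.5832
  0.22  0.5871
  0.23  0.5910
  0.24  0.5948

0.5517

σ√T = 0.22 × 1.2247 = 0.2694
d₁ = [ln(180/190) + (0.084 + 0.22²/2)·1.5] / 0.2694 = [-0.0541 + 0.1623] / 0.2694 = 0.4017 ≈ 0.40
d₂ = d₁ − σ√T = 0.4017 − 0.2694 = 0.1322 ≈ 0.13
Pr(exercise) under Q = N(d₂) = 0.5517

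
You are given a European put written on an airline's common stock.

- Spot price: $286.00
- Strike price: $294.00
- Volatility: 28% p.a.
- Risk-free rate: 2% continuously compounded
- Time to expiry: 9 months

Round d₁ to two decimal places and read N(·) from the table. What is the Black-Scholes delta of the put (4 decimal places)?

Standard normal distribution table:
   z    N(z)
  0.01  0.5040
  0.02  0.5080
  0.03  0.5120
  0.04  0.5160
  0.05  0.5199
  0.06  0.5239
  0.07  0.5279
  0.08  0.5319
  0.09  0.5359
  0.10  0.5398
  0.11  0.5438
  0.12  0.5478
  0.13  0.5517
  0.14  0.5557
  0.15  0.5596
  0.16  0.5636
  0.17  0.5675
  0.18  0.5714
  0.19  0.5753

-0.4721

T = 0.75;  σ√T = 0.2425
d₁ = [ln(286/294) + (0.02 + 0.28²/2)·0.75] / 0.2425 = [-0.0276 + 0.0444] / 0.2425 = 0.0693 ⇒ 0.07
N(d₁) = N(0.07) = 0.5279
Δ_put = N(d₁) − 1 = 0.5279 − 1 = -0.4721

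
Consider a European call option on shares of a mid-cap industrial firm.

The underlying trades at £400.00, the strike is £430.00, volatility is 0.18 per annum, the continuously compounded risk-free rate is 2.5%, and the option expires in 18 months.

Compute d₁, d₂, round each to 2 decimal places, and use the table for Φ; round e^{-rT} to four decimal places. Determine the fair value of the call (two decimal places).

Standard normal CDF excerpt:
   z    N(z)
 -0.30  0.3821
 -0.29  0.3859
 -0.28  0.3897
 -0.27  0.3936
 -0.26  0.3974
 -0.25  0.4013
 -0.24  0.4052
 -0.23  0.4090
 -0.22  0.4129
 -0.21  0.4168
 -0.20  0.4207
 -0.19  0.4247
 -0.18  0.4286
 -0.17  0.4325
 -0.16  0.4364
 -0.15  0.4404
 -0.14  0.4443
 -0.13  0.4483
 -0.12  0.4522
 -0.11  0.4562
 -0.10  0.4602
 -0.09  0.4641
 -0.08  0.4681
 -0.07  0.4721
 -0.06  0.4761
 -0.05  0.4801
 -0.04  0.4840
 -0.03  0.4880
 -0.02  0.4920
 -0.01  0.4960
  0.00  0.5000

σ√T = 0.18 × 1.2247 = 0.2205
d₁ = [ln(400/430) + (0.025 + 0.18²/2)·1.5] / 0.2205 = [-0.0723 + 0.0618] / 0.2205 = -0.0477 → -0.05
d₂ = d₁ − σ√T = -0.0477 − 0.2205 = -0.2682 → -0.27
exp(−rT) = exp(−0.025·1.5) = 0.9632
C = 400·N(-0.05) − 430·0.9632·N(-0.27) = 400·0.4801 − 430·0.9632·0.3936 = 192.0400 − 163.0197 = 29.0203

£29.02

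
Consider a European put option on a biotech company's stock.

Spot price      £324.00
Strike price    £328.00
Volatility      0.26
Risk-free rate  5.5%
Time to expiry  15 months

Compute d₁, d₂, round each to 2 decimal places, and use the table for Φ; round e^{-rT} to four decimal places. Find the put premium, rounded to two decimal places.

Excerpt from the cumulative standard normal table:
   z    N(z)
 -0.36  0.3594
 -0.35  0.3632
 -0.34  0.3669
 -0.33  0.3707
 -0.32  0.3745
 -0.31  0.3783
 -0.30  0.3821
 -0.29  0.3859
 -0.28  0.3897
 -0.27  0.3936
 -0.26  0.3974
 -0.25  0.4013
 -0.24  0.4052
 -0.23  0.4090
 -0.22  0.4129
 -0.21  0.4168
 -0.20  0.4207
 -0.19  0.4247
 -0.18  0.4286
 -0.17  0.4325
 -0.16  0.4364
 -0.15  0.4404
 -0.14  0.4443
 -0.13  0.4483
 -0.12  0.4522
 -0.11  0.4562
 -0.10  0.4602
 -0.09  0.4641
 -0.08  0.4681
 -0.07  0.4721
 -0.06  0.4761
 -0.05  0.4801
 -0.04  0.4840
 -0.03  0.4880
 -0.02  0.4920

£28.14

σ√T = 0.26·√1.25 = 0.2907
ln(S/K) + (r + σ²/2)T = ln(324/328) + (0.055 + 0.26²/2)·1.25 = -0.0123 + 0.1110 = 0.0987
d₁ = 0.0987 / 0.2907 = 0.3396 → 0.34
d₂ = d₁ − σ√T = 0.3396 − 0.2907 = 0.0490 → 0.05
exp(−rT) = exp(−0.055·1.25) = 0.9336
N(−d₂) = N(-0.05) = 0.4801;  N(−d₁) = N(-0.34) = 0.3669
P = 328·0.9336·0.4801 − 324·0.3669 = 147.0166 − 118.8756 = 28.1410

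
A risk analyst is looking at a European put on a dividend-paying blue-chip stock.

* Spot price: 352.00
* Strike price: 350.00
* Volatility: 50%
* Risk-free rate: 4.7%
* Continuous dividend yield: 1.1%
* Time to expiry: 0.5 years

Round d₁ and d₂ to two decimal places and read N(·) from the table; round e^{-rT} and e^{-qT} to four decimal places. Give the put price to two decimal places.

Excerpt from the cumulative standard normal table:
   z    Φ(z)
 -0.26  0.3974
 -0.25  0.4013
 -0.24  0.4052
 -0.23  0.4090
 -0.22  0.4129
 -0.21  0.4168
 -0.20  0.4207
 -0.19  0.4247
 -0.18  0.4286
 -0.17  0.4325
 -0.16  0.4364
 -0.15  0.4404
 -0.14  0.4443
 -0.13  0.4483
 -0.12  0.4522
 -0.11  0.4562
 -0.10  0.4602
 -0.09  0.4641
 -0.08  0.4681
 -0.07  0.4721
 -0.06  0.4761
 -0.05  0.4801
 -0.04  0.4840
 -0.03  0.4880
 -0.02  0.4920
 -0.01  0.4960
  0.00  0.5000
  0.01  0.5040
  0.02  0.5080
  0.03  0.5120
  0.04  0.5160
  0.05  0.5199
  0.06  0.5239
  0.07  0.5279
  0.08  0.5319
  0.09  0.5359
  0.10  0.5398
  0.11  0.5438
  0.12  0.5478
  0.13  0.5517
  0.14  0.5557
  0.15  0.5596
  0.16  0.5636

44.07

T = 0.5;  σ√T = 0.3536
d₁ = [ln(352/350) + (0.047 − 0.011 + 0.5²/2)·0.5] / 0.3536 = [0.0057 + 0.0805] / 0.3536 = 0.2438 → 0.24
d₂ = d₁ − σ√T = 0.2438 − 0.3536 = -0.1097 → -0.11
exp(−qT) = exp(−0.011·0.5) = 0.9945;  exp(−rT) = exp(−0.047·0.5) = 0.9768
N(−d₂) = N(0.11) = 0.5438;  N(−d₁) = N(-0.24) = 0.4052
P = 350·0.9768·0.5438 − 352·0.9945·0.4052 = 185.9143 − 141.8459 = 44.0684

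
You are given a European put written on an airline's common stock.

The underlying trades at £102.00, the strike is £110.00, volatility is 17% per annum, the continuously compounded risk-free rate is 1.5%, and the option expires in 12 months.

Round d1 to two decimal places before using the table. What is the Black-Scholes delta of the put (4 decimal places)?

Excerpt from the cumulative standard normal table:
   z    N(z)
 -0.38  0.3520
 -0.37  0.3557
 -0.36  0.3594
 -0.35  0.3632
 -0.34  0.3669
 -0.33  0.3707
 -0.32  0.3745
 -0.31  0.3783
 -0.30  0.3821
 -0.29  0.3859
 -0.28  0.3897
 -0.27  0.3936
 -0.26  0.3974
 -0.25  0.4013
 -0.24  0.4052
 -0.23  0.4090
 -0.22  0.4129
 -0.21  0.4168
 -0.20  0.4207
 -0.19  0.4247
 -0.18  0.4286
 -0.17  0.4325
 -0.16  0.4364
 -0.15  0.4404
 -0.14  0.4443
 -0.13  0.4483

-0.6064

σ√T = 0.17·√1 = 0.1700
d₁ = [ln(102/110) + (0.015 + 0.17²/2)·1] / 0.1700 = [-0.0755 + 0.0295] / 0.1700 = -0.2709 which rounds to -0.27
N(d₁) = N(-0.27) = 0.3936
Δ_put = N(d₁) − 1 = 0.3936 − 1 = -0.6064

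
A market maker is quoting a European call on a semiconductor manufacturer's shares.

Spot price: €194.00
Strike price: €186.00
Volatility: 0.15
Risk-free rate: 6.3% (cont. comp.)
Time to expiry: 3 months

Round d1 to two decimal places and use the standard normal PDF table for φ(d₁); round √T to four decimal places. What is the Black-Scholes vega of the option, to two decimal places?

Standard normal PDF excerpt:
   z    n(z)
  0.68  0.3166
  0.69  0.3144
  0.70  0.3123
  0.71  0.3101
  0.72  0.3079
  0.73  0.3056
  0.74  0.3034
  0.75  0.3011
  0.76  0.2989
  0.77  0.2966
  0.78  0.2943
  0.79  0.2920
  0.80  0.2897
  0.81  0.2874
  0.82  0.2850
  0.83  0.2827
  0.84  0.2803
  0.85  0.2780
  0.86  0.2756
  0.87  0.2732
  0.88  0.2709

T = 0.25;  σ√T = 0.0750
d₁ = [ln(194/186) + (0.063 + 0.15²/2)·0.25] / 0.0750 = [0.0421 + 0.0186] / 0.0750 = 0.8090 ≈ 0.81
√T = √0.25 = 0.5000
φ(d₁) = φ(0.81) = 0.2874
vega = S·φ(d₁)·√T = 194·0.2874·0.5000 = 27.8778

27.88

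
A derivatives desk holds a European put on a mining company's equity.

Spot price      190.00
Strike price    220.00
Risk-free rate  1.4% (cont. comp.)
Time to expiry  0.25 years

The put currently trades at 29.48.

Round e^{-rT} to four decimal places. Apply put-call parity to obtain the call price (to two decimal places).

e^(−rT) = e^(−0.014·0.25) = 0.9965
Put-call parity: C − P = S − K·e^(−rT) = 190 − 220·0.9965 = 190 − 219.2300 = -29.2300
C = P + (C − P) = 29.48 + (-29.2300) = 0.2500

0.25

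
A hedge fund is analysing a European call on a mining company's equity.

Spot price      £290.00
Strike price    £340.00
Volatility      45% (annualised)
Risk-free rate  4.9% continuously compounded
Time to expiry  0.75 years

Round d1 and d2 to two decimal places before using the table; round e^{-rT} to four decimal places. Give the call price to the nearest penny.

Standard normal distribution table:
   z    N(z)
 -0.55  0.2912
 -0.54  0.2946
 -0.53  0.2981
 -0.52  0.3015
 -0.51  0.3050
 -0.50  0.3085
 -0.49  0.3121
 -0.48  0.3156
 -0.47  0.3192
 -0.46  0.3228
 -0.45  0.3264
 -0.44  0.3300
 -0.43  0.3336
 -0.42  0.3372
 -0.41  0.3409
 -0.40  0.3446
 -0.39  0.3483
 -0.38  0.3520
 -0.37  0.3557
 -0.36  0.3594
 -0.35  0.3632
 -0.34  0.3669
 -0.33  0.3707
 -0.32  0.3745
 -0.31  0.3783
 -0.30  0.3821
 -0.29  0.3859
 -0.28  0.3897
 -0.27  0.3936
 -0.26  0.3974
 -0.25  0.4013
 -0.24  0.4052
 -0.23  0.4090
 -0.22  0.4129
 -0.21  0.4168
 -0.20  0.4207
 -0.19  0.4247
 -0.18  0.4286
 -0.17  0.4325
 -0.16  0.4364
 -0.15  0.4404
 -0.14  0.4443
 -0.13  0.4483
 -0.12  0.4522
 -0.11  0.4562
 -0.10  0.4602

£31.18

T = 0.75;  σ√T = 0.3897
d₁ = [ln(290/340) + (0.049 + 0.45²/2)·0.75] / 0.3897 = [-0.1591 + 0.1127] / 0.3897 = -0.1190 ≈ -0.12
d₂ = d₁ − σ√T = -0.1190 − 0.3897 = -0.5087 ≈ -0.51
exp(−rT) = exp(−0.049·0.75) = 0.9639
C = 290·N(-0.12) − 340·0.9639·N(-0.51) = 290·0.4522 − 340·0.9639·0.3050 = 131.1380 − 99.9564 = 31.1816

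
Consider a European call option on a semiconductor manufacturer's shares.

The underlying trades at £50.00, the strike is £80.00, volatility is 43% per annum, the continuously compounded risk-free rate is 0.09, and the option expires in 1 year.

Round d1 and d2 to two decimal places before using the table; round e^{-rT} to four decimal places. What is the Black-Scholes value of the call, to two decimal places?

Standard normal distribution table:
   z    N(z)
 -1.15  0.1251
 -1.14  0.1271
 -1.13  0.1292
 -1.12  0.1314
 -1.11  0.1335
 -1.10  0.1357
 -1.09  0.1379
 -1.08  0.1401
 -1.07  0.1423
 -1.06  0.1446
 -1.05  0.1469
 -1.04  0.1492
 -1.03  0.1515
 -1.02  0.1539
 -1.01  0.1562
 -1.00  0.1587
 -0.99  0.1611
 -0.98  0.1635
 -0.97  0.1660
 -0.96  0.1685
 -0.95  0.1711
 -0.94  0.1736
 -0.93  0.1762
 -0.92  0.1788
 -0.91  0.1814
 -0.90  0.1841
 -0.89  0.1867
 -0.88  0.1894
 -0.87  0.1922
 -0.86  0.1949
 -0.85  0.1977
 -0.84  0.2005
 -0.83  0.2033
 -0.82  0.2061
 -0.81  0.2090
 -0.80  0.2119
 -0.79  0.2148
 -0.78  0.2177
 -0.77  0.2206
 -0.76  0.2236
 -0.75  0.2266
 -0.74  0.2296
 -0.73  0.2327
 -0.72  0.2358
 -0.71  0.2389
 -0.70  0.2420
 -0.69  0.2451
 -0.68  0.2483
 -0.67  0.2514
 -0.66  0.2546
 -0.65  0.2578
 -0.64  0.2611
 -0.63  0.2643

£2.65

σ√T = 0.43·√1 = 0.4300
d₁ = [ln(50/80) + (0.09 + 0.43²/2)·1] / 0.4300 = [-0.4700 + 0.1825] / 0.4300 = -0.6687 → -0.67
d₂ = d₁ − σ√T = -0.6687 − 0.4300 = -1.0987 → -1.10
exp(−rT) = exp(−0.09·1) = 0.9139
N(d₁) = N(-0.67) = 0.2514;  N(d₂) = N(-1.10) = 0.1357
C = 50·0.2514 − 80·0.9139·0.1357 = 12.5700 − 9.9213 = 2.6487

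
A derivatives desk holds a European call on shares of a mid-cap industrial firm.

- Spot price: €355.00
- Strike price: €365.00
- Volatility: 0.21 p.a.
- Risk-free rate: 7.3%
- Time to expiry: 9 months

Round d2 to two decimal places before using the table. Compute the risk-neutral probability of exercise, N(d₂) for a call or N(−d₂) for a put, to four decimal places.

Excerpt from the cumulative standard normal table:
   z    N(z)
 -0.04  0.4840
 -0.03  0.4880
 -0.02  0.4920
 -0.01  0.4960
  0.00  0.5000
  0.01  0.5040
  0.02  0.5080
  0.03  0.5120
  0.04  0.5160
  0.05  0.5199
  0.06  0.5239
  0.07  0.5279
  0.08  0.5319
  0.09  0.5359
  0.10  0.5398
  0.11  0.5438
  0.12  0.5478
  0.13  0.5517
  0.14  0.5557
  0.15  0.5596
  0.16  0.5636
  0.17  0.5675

σ√T = 0.21·√0.75 = 0.1819
d₁ = [ln(355/365) + (0.073 + 0.21²/2)·0.75] / 0.1819 = [-0.0278 + 0.0713] / 0.1819 = 0.2392 which rounds to 0.24
d₂ = d₁ − σ√T = 0.2392 − 0.1819 = 0.0574 which rounds to 0.06
Risk-neutral Pr[S_T > K] = N(d₂) = N(0.06) = 0.5239

0.5239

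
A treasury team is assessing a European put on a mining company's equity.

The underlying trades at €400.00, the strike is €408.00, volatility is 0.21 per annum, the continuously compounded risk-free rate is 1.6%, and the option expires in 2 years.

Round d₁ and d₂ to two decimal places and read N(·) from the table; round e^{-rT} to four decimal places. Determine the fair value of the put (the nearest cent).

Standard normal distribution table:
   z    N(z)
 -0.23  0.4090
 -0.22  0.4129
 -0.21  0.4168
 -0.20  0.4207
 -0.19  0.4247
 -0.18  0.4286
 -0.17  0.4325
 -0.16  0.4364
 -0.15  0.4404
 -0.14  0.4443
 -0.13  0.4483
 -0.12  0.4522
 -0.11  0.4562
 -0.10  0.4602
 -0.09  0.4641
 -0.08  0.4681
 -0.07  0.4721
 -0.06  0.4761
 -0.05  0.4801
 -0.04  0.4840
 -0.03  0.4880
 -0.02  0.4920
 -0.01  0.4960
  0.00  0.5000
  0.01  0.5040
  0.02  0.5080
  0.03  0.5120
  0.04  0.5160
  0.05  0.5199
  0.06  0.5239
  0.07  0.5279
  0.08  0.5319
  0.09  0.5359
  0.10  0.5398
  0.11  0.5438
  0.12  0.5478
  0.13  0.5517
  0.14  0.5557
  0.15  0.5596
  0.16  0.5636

€45.00

σ√T = 0.21 × 1.4142 = 0.2970
d₁ = [ln(400/408) + (0.016 + ½·0.21²)·2] / (σ√T) = (-0.0198 + 0.0761) / 0.2970 = 0.1896 which rounds to 0.19
d₂ = 0.1896 − 0.2970 = -0.1074 which rounds to -0.11
exp(−rT) = exp(−0.016·2) = 0.9685
N(−d₂) = N(0.11) = 0.5438;  N(−d₁) = N(-0.19) = 0.4247
P = 408·0.9685·0.5438 − 400·0.4247 = 214.8815 − 169.8800 = 45.0015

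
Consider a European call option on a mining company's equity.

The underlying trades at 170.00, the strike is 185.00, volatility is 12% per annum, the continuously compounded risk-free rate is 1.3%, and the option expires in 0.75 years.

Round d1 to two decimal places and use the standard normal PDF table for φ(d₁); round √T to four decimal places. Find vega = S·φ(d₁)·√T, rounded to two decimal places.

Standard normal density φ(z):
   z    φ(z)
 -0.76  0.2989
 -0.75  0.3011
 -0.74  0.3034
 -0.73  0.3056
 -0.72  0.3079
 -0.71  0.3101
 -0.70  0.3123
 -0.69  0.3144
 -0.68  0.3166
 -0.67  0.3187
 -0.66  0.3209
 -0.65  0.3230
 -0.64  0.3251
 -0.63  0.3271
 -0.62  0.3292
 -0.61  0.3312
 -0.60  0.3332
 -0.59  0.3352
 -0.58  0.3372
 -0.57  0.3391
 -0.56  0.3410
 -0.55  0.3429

T = 0.75;  σ√T = 0.1039
ln(S/K) + (r + σ²/2)T = ln(170/185) + (0.013 + 0.12²/2)·0.75 = -0.0846 + 0.0152 = -0.0694
d₁ = -0.0694 / 0.1039 = -0.6679 ⇒ -0.67
√T = √0.75 = 0.8660
φ(d₁) = φ(-0.67) = 0.3187
vega = S·φ(d₁)·√T = 170·0.3187·0.8660 = 46.9190
(Vega is the same for a European call and put with the same parameters.)

46.92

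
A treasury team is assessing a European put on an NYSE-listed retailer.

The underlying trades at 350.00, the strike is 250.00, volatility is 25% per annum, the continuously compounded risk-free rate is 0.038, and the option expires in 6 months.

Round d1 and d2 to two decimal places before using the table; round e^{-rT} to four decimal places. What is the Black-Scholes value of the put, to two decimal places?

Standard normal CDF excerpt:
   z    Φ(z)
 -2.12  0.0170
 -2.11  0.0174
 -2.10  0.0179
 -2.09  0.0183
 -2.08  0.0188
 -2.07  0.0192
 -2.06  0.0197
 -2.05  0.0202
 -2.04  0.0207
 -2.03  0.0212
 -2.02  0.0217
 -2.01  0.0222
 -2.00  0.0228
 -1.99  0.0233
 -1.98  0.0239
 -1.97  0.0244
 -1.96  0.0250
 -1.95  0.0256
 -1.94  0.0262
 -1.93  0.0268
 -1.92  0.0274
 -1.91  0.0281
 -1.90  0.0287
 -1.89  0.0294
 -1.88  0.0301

σ√T = 0.25 × 0.7071 = 0.1768
ln(S/K) + (r + σ²/2)T = ln(350/250) + (0.038 + 0.25²/2)·0.5 = 0.3365 + 0.0346 = 0.3711
d₁ = 0.3711 / 0.1768 = 2.0992 → 2.10
d₂ = d₁ − σ√T = 2.0992 − 0.1768 = 1.9225 → 1.92
exp(−rT) = exp(−0.038·0.5) = 0.9812
N(−d₂) = N(-1.92) = 0.0274;  N(−d₁) = N(-2.10) = 0.0179
P = 250·0.9812·0.0274 − 350·0.0179 = 6.7212 − 6.2650 = 0.4562

0.46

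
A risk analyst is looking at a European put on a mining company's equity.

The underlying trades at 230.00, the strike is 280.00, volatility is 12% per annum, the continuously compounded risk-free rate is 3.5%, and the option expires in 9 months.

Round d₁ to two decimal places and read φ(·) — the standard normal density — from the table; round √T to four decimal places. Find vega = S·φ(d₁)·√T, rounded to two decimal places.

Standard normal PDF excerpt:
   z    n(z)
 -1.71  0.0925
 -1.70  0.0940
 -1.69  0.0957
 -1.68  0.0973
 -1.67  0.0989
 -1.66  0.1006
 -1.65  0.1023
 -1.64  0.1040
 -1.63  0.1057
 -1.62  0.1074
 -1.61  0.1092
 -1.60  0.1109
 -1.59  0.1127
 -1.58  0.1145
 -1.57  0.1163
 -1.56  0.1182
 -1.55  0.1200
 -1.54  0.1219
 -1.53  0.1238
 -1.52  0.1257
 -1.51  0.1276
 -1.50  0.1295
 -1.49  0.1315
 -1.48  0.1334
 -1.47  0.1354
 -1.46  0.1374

22.45

σ√T = 0.12 × 0.8660 = 0.1039
d₁ = [ln(230/280) + (0.035 + 0.12²/2)·0.75] / 0.1039 = [-0.1967 + 0.0316] / 0.1039 = -1.5883 → -1.59
√T = √0.75 = 0.8660
φ(d₁) = φ(-1.59) = 0.1127
vega = S·φ(d₁)·√T = 230·0.1127·0.8660 = 22.4476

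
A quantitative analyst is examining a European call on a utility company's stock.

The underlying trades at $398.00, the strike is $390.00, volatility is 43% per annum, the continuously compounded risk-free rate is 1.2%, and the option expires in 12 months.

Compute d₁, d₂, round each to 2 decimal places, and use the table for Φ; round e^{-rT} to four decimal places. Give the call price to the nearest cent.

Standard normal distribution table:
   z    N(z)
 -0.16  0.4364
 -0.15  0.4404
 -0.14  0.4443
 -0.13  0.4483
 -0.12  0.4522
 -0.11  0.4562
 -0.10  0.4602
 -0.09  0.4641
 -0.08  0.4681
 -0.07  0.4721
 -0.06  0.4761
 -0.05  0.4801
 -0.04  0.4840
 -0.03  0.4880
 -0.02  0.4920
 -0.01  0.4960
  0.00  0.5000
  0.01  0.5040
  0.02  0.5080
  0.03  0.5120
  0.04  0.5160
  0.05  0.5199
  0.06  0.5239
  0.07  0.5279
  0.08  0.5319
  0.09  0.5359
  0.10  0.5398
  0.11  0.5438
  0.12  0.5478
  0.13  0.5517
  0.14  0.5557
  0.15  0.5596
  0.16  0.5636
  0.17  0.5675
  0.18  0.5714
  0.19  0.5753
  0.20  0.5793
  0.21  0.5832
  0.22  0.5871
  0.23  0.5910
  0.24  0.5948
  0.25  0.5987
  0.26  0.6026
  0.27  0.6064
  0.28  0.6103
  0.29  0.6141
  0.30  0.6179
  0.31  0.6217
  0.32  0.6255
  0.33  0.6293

σ√T = 0.43 × 1.0000 = 0.4300
d₁ = [ln(398/390) + (0.012 + ½·0.43²)·1] / (σ√T) = (0.0203 + 0.1044) / 0.4300 = 0.2901 ⇒ 0.29
d₂ = 0.2901 − 0.4300 = -0.1399 ⇒ -0.14
exp(−rT) = exp(−0.012·1) = 0.9881
N(d₁) = N(0.29) = 0.6141;  N(d₂) = N(-0.14) = 0.4443
C = 398·0.6141 − 390·0.9881·0.4443 = 244.4118 − 171.2150 = 73.1968

$73.20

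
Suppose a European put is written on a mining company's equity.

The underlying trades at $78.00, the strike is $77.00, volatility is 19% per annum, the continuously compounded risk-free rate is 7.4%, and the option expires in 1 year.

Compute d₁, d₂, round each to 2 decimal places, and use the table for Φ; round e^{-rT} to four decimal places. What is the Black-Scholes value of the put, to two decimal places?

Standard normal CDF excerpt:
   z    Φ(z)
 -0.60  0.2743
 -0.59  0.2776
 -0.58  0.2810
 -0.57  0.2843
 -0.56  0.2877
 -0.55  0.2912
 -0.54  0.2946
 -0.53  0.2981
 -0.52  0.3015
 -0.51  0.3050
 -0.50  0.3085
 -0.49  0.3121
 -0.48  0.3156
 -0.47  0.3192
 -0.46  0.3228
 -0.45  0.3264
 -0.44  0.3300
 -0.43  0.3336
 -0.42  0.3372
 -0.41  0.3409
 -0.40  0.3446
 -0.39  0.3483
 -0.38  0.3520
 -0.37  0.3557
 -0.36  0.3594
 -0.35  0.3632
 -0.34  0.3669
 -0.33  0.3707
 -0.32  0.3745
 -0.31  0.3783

$2.99

σ√T = 0.19·√1 = 0.1900
d₁ = [ln(78/77) + (0.074 + 0.19²/2)·1] / 0.1900 = [0.0129 + 0.0920] / 0.1900 = 0.5524 ⇒ 0.55
d₂ = d₁ − σ√T = 0.5524 − 0.1900 = 0.3624 ⇒ 0.36
e^(−rT) = e^(−0.074·1) = 0.9287
N(−d₂) = N(-0.36) = 0.3594;  N(−d₁) = N(-0.55) = 0.2912
P = 77·0.9287·0.3594 − 78·0.2912 = 25.7007 − 22.7136 = 2.9871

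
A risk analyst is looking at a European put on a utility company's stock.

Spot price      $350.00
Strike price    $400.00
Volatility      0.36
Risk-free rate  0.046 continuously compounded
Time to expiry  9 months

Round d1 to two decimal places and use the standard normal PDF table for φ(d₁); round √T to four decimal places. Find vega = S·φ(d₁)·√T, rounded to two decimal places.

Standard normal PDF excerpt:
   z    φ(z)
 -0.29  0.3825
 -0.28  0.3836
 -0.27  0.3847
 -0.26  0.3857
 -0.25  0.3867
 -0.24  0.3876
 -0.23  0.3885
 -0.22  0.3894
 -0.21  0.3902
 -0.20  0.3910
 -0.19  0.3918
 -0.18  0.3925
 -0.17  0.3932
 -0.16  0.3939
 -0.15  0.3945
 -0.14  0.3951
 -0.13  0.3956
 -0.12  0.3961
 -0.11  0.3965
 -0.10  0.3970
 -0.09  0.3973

T = 0.75;  σ√T = 0.3118
d₁ = [ln(350/400) + (0.046 + 0.36²/2)·0.75] / 0.3118 = [-0.1335 + 0.0831] / 0.3118 = -0.1618 → -0.16
√T = √0.75 = 0.8660
φ(d₁) = φ(-0.16) = 0.3939
vega = S·φ(d₁)·√T = 350·0.3939·0.8660 = 119.3911
(Call and put vega coincide under Black-Scholes.)

119.39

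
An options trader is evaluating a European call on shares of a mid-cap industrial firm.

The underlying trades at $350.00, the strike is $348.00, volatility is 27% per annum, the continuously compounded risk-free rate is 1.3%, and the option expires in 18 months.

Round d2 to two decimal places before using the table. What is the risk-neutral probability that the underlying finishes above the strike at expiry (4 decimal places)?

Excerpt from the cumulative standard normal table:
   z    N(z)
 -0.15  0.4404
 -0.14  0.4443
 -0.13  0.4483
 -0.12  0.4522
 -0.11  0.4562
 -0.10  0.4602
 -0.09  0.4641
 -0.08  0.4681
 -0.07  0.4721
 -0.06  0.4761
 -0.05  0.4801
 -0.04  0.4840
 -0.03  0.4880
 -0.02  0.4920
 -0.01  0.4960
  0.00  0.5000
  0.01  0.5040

σ√T = 0.27 × 1.2247 = 0.3307
d₁ = [ln(350/348) + (0.013 + 0.27²/2)·1.5] / 0.3307 = [0.0057 + 0.0742] / 0.3307 = 0.2416 → 0.24
d₂ = d₁ − σ√T = 0.2416 − 0.3307 = -0.0890 → -0.09
Risk-neutral Pr[S_T > K] = N(d₂) = N(-0.09) = 0.4641

0.4641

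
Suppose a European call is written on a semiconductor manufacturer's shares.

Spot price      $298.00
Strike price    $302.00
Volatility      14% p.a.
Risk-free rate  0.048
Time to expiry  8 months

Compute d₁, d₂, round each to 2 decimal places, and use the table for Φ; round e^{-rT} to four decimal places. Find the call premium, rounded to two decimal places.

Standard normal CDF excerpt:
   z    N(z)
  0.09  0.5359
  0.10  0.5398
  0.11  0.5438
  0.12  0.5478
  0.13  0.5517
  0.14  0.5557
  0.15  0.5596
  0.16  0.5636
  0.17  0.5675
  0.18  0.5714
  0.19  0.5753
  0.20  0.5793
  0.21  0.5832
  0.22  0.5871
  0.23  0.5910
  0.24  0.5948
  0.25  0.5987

σ√T = 0.14 × 0.8165 = 0.1143
d₁ = [ln(298/302) + (0.048 + 0.14²/2)·0.6667] / 0.1143 = [-0.0133 + 0.0385] / 0.1143 = 0.2205 → 0.22
d₂ = d₁ − σ√T = 0.2205 − 0.1143 = 0.1061 → 0.11
e^(−rT) = e^(−0.048·0.6667) = 0.9685
N(d₁) = N(0.22) = 0.5871;  N(d₂) = N(0.11) = 0.5438
C = 298·0.5871 − 302·0.9685·0.5438 = 174.9558 − 159.0544 = 15.9014

$15.90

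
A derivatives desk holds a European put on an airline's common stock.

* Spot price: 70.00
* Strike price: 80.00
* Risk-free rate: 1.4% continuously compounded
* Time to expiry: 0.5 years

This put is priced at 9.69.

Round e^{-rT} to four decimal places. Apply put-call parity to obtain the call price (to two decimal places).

0.25

exp(−rT) = exp(−0.014·0.5) = 0.9930
Put-call parity: C − P = S − K·e^(−rT) = 70 − 80·0.9930 = 70 − 79.4400 = -9.4400
C = P + (C − P) = 9.69 + (-9.4400) = 0.2500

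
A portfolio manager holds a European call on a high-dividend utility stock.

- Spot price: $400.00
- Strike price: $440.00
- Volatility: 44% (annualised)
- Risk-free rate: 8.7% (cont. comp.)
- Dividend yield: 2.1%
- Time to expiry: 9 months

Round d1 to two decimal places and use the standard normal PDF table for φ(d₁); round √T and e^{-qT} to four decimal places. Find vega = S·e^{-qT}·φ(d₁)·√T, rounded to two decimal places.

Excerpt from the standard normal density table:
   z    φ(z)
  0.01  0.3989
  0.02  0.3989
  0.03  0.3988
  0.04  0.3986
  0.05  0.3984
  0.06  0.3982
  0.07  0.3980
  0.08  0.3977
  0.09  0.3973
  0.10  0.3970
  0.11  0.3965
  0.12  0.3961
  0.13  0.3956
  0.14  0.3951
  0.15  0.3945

135.72

σ√T = 0.44 × 0.8660 = 0.3811
ln(S/K) + (r − q + σ²/2)T = ln(400/440) + (0.087 − 0.021 + 0.44²/2)·0.75 = -0.0953 + 0.1221 = 0.0268
d₁ = 0.0268 / 0.3811 = 0.0703 ≈ 0.07
√T = √0.75 = 0.8660
φ(d₁) = φ(0.07) = 0.3980
exp(−qT) = exp(−0.021·0.75) = 0.9844
vega = S·exp(−qT)·φ(d₁)·√T = 400·0.9844·0.3980·0.8660 = 135.7165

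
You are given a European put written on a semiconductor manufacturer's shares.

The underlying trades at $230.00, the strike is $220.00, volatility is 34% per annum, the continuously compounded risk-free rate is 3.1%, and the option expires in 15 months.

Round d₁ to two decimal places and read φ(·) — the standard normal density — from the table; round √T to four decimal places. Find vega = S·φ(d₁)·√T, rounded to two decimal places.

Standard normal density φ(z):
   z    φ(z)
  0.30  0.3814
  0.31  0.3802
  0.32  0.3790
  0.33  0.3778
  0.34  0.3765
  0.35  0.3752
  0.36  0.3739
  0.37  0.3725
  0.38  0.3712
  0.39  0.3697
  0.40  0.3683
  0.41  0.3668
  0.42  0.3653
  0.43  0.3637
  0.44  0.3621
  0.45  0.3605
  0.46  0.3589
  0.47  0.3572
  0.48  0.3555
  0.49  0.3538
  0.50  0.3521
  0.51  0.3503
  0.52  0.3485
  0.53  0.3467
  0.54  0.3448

σ√T = 0.34 × 1.1180 = 0.3801
d₁ = [ln(230/220) + (0.031 + ½·0.34²)·1.25] / (σ√T) = (0.0445 + 0.1110) / 0.3801 = 0.4089 ⇒ 0.41
√T = √1.25 = 1.1180
φ(d₁) = φ(0.41) = 0.3668
vega = S·φ(d₁)·√T = 230·0.3668·1.1180 = 94.3190
(Call and put vega coincide under Black-Scholes.)

94.32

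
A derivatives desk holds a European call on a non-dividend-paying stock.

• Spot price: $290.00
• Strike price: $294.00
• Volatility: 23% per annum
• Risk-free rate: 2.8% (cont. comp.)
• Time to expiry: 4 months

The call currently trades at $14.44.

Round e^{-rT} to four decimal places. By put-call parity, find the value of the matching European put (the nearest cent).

$15.71

e^(−rT) = e^(−0.028·0.3333) = 0.9907
Put-call parity: C − P = S − K·e^(−rT) = 290 − 294·0.9907 = 290 − 291.2658 = -1.2658
P = C − (C − P) = 14.44 − (-1.2658) = 15.7058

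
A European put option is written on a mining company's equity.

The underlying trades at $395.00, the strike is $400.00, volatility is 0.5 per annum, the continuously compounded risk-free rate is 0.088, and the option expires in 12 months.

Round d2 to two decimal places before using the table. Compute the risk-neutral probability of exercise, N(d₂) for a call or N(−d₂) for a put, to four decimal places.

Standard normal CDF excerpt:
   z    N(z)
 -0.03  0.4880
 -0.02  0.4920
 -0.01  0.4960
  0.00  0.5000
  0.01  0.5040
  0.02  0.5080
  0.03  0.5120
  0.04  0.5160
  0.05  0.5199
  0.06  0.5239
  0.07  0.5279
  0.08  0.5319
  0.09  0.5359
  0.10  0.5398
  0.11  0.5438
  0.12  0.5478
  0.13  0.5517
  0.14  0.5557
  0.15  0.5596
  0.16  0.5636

T = 1;  σ√T = 0.5000
ln(S/K) + (r + σ²/2)T = ln(395/400) + (0.088 + 0.5²/2)·1 = -0.0126 + 0.2130 = 0.2004
d₁ = 0.2004 / 0.5000 = 0.4008 → 0.40
d₂ = d₁ − σ√T = 0.4008 − 0.5000 = -0.0992 → -0.10
Risk-neutral Pr[S_T < K] = N(−d₂) = N(0.10) = 0.5398

0.5398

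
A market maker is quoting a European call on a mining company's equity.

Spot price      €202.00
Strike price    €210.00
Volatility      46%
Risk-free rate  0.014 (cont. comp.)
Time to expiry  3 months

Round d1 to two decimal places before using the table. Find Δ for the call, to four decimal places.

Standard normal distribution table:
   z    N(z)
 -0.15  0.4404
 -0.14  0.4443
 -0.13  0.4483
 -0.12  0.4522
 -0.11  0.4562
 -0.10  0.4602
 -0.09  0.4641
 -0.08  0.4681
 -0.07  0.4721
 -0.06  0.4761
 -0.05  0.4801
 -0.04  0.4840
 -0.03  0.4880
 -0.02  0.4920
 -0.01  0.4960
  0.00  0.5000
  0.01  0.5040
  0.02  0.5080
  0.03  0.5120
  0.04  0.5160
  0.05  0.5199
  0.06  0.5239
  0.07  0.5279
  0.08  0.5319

0.4840

σ√T = 0.46·√0.25 = 0.2300
d₁ = [ln(202/210) + (0.014 + 0.46²/2)·0.25] / 0.2300 = [-0.0388 + 0.0300] / 0.2300 = -0.0387 ≈ -0.04
N(d₁) = N(-0.04) = 0.4840
Δ_call = N(d₁) = 0.4840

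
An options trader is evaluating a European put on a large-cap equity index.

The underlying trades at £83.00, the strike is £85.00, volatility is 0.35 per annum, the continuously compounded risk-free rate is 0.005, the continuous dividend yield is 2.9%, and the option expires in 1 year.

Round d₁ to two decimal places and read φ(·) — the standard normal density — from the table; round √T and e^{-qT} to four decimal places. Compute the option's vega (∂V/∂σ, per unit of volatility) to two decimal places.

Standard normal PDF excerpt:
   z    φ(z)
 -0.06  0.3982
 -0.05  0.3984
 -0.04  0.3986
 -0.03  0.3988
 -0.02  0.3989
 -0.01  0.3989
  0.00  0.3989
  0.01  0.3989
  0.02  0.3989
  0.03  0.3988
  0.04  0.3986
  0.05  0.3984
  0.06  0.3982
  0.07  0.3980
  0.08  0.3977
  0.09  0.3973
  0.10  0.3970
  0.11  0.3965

T = 1;  σ√T = 0.3500
d₁ = [ln(83/85) + (0.005 − 0.029 + ½·0.35²)·1] / (σ√T) = (-0.0238 + 0.0372) / 0.3500 = 0.0384 ⇒ 0.04
√T = √1 = 1.0000
φ(d₁) = φ(0.04) = 0.3986
exp(−qT) = exp(−0.029·1) = 0.9714
vega = S·exp(−qT)·φ(d₁)·√T = 83·0.9714·0.3986·1.0000 = 32.1376
(Vega is the same for a European call and put with the same parameters.)

32.14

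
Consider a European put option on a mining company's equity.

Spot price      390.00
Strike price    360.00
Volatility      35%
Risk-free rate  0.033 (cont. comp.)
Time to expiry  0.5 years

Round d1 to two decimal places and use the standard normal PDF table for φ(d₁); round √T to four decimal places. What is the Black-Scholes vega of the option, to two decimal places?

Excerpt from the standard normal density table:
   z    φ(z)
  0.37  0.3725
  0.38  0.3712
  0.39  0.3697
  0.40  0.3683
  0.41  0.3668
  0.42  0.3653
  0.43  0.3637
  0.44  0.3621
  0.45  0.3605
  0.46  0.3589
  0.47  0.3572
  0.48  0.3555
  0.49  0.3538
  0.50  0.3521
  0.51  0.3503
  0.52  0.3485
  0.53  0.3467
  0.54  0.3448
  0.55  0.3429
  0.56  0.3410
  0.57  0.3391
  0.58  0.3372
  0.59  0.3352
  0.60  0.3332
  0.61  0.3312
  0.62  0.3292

σ√T = 0.35 × 0.7071 = 0.2475
d₁ = [ln(390/360) + (0.033 + 0.35²/2)·0.5] / 0.2475 = [0.0800 + 0.0471] / 0.2475 = 0.5138 ⇒ 0.51
√T = √0.5 = 0.7071
φ(d₁) = φ(0.51) = 0.3503
vega = S·φ(d₁)·√T = 390·0.3503·0.7071 = 96.6019

96.60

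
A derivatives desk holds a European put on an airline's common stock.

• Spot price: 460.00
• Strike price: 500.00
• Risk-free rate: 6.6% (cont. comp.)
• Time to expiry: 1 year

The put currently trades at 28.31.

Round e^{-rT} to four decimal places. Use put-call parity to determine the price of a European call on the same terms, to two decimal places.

20.26

e^(−rT) = e^(−0.066·1) = 0.9361
Put-call parity: C − P = S − K·e^(−rT) = 460 − 500·0.9361 = 460 − 468.0500 = -8.0500
C = P + (C − P) = 28.31 + (-8.0500) = 20.2600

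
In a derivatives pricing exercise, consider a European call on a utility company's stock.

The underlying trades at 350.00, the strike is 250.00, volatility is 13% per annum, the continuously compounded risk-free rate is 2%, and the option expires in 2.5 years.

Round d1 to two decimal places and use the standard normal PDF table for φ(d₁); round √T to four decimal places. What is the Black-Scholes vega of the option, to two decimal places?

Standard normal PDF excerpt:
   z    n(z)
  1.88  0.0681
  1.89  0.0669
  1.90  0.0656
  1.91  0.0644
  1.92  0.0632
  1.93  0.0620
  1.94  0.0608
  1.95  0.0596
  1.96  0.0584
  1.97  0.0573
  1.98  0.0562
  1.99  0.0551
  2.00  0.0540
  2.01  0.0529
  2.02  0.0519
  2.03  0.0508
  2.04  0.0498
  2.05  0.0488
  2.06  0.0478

T = 2.5;  σ√T = 0.2055
d₁ = [ln(350/250) + (0.02 + 0.13²/2)·2.5] / 0.2055 = [0.3365 + 0.0711] / 0.2055 = 1.9830 which rounds to 1.98
√T = √2.5 = 1.5811
φ(d₁) = φ(1.98) = 0.0562
vega = S·φ(d₁)·√T = 350·0.0562·1.5811 = 31.1002

31.10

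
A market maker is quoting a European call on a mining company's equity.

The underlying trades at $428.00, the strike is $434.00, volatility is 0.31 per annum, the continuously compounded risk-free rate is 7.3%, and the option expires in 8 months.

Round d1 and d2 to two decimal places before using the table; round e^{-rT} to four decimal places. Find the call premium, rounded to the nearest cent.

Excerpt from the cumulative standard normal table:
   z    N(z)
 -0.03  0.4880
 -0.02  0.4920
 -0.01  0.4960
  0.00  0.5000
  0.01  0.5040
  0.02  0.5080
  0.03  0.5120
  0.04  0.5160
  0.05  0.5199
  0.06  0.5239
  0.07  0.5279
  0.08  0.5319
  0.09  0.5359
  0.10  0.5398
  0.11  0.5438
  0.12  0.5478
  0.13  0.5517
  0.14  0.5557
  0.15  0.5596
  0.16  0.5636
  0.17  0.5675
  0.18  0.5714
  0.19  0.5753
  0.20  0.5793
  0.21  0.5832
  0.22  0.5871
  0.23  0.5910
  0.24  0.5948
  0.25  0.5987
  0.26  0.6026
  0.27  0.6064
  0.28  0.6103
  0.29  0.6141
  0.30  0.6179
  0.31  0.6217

σ√T = 0.31·√0.6667 = 0.2531
d₁ = [ln(428/434) + (0.073 + ½·0.31²)·0.6667] / (σ√T) = (-0.0139 + 0.0807) / 0.2531 = 0.2638 → 0.26
d₂ = 0.2638 − 0.2531 = 0.0107 → 0.01
e^(−rT) = e^(−0.073·0.6667) = 0.9525
N(d₁) = N(0.26) = 0.6026;  N(d₂) = N(0.01) = 0.5040
C = 428·0.6026 − 434·0.9525·0.5040 = 257.9128 − 208.3460 = 49.5668

$49.57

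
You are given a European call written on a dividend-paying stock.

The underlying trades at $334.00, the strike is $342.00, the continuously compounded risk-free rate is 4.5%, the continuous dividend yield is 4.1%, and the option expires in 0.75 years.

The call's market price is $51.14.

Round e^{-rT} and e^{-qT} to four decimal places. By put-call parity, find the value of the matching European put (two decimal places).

e^(−qT) = e^(−0.041·0.75) = 0.9697;  e^(−rT) = e^(−0.045·0.75) = 0.9668
Put-call parity: C − P = S·e^(−qT) − K·e^(−rT) = 334·0.9697 − 342·0.9668 = 323.8798 − 330.6456 = -6.7658
P = C − (C − P) = 51.14 − (-6.7658) = 57.9058

$57.91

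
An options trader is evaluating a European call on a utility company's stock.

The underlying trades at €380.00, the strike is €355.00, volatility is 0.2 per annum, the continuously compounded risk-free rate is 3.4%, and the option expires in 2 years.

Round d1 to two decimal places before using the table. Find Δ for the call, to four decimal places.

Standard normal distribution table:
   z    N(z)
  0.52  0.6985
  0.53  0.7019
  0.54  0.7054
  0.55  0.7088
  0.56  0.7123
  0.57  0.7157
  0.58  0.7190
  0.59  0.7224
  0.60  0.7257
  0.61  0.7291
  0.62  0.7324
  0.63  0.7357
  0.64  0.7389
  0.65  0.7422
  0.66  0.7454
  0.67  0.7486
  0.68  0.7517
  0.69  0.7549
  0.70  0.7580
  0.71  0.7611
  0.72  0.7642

σ√T = 0.2·√2 = 0.2828
d₁ = [ln(380/355) + (0.034 + ½·0.2²)·2] / (σ√T) = (0.0681 + 0.1080) / 0.2828 = 0.6224 ≈ 0.62
N(d₁) = N(0.62) = 0.7324
Δ_call = N(d₁) = 0.7324

0.7324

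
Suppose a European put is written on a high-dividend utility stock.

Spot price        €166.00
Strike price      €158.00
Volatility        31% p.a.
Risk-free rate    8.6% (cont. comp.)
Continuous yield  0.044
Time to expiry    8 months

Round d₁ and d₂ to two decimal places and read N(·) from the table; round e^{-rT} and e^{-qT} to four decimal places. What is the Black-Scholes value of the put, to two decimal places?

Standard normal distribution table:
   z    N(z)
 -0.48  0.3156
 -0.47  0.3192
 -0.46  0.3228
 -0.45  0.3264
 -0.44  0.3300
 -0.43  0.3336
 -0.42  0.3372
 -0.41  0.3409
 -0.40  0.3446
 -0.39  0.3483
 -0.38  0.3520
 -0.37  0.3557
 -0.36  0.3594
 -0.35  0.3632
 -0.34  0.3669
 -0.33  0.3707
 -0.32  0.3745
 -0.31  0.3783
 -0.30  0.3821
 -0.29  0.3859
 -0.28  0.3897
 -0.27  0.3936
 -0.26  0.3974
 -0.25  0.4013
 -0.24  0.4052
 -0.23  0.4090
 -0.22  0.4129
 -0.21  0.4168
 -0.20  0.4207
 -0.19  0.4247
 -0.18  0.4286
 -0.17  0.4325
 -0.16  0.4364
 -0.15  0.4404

σ√T = 0.31 × 0.8165 = 0.2531
d₁ = [ln(166/158) + (0.086 − 0.044 + ½·0.31²)·0.6667] / (σ√T) = (0.0494 + 0.0600) / 0.2531 = 0.4323 ⇒ 0.43
d₂ = 0.4323 − 0.2531 = 0.1792 ⇒ 0.18
exp(−qT) = exp(−0.044·0.6667) = 0.9711;  exp(−rT) = exp(−0.086·0.6667) = 0.9443
N(−d₂) = N(-0.18) = 0.4286;  N(−d₁) = N(-0.43) = 0.3336
P = 158·0.9443·0.4286 − 166·0.9711·0.3336 = 63.9469 − 53.7772 = 10.1697

€10.17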